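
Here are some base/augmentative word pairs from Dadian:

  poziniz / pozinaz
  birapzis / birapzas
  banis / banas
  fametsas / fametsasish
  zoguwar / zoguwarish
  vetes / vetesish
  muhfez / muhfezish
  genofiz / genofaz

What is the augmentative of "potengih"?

potengah

"potengih" has last vowel 'i'. The stems whose last vowel is 'i' (genofiz → genofaz, birapzis → birapzas, poziniz → pozinaz) change the last vowel to 'a'.
So potengih → potengah.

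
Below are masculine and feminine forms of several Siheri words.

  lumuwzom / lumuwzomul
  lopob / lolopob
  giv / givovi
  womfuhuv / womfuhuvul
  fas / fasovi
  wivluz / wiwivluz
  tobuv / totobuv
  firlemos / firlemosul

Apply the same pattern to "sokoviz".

"sokoviz" has 3 vowels. The stems with 3 vowels (womfuhuv → womfuhuvul, lumuwzom → lumuwzomul, firlemos → firlemosul) add -ul.
So sokoviz → sokovizul.

sokovizul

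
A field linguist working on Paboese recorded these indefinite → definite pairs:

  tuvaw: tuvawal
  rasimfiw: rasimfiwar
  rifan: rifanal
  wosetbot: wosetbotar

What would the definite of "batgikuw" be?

rasimfiw and tuvaw both end in -w yet inflect differently (rasimfiwar, tuvawal), so the final letter is not what conditions the rule; the number of vowels is.
"batgikuw" has 3 vowels. The stems with 3 vowels (rasimfiw → rasimfiwar, wosetbot → wosetbotar) add -ar.
So batgikuw → batgikuwar.

batgikuwar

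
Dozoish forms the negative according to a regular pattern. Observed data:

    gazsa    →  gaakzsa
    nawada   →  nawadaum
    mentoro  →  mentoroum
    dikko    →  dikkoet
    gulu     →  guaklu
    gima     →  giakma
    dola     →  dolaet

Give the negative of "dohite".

dohiteet

"dohite" begins with d-. The stems beginning with d- (dola → dolaet, dikko → dikkoet) add -et.
So dohite → dohiteet.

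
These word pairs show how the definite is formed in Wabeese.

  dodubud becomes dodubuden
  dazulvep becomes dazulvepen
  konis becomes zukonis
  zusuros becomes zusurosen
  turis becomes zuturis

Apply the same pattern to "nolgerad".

nolgeraden

konis and zusuros both end in -s yet inflect differently (zukonis, zusurosen), so the final letter is not what conditions the rule; the number of vowels is.
"nolgerad" has 3 vowels. The stems with 3 vowels (dodubud → dodubuden, dazulvep → dazulvepen, zusuros → zusurosen) add -en.
The other pattern: stems with 2 vowels add the prefix zu-.
So nolgerad → nolgeraden.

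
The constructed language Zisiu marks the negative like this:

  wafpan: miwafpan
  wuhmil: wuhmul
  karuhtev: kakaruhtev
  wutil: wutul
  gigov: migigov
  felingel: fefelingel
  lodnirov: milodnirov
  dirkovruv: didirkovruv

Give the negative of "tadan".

lodnirov and karuhtev both end in -v yet inflect differently (milodnirov, kakaruhtev), so the final letter is not what conditions the rule; the last vowel is.
"tadan" has last vowel 'a'. The one such stem in the data (wafpan → miwafpan) adds the prefix mi-, so the same rule applies.
The other patterns: stems whose last vowel is 'i' change the last vowel to 'u'; stems whose last vowel is 'e' or 'u' repeat the first consonant+vowel as a prefix.
So tadan → mitadan.

mitadan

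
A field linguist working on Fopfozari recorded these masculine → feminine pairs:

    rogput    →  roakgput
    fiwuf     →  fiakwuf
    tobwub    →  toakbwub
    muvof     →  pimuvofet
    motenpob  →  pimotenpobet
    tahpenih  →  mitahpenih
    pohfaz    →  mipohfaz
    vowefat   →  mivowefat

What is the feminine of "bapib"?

fiwuf and muvof both end in -f yet inflect differently (fiakwuf, pimuvofet), so the final letter is not what conditions the rule; the last vowel is.
"bapib" has last vowel 'i'. The one such stem in the data (tahpenih → mitahpenih) adds the prefix mi-, so the same rule applies.
So bapib → mibapib.

mibapib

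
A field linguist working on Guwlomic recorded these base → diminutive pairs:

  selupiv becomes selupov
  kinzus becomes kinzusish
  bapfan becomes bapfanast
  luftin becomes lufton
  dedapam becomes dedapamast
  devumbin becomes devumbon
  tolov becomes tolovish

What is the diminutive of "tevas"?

tevasast

luftin and bapfan both end in -n yet inflect differently (lufton, bapfanast), so the final letter is not what conditions the rule; the last vowel is.
"tevas" has last vowel 'a'. The stems whose last vowel is 'a' (bapfan → bapfanast, dedapam → dedapamast) add -ast.
So tevas → tevasast.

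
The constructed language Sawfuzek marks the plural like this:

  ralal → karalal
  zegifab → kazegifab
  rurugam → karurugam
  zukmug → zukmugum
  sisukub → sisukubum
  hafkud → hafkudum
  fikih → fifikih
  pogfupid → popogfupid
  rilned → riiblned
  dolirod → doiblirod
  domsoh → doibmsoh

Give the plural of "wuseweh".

wuibseweh

"wuseweh" has last vowel 'e'. The one such stem in the data (rilned → riiblned) inserts -ib- after the first vowel (as do dolirod, domsoh), so the same rule applies.
So wuseweh → wuibseweh.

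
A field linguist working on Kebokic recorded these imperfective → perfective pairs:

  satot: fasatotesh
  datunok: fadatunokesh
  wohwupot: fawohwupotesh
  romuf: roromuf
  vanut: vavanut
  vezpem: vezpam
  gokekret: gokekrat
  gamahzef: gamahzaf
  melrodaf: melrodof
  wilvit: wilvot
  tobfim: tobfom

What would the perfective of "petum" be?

pepetum

satot and vanut both end in -t yet inflect differently (fasatotesh, vavanut), so the final letter is not what conditions the rule; the last vowel is.
"petum" has last vowel 'u'. The stems whose last vowel is 'u' (romuf → roromuf, vanut → vavanut) repeat the first consonant+vowel as a prefix.
So petum → pepetum.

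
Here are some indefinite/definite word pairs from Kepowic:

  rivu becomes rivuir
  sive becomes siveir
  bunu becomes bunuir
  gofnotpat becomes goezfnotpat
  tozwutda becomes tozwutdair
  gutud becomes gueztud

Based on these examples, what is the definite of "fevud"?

feezvud

gutud and rivu both have last vowel 'u' yet inflect differently (gueztud, rivuir), so the last vowel is not what conditions the rule; whether the stem ends in a vowel or a consonant is.
"fevud" ends in a consonant. The stems ending in a consonant (gutud → gueztud, gofnotpat → goezfnotpat) insert -ez- after the first vowel.
So fevud → feezvud.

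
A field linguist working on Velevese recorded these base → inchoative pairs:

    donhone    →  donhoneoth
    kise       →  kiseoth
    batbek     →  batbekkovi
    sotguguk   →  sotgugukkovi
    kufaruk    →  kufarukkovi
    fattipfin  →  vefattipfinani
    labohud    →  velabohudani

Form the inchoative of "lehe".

donhone and batbek both have last vowel 'e' yet inflect differently (donhoneoth, batbekkovi), so the last vowel is not what conditions the rule; the final letter is.
"lehe" ends in -e. The stems ending in -e (donhone → donhoneoth, kise → kiseoth) add -oth.
So lehe → leheoth.

leheoth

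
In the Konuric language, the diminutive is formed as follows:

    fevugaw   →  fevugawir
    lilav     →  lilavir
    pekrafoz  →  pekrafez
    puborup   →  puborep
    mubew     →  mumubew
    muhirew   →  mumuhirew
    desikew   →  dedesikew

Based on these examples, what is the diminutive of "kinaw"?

"kinaw" has last vowel 'a'. The stems whose last vowel is 'a' (fevugaw → fevugawir, lilav → lilavir) add -ir.
So kinaw → kinawir.

kinawir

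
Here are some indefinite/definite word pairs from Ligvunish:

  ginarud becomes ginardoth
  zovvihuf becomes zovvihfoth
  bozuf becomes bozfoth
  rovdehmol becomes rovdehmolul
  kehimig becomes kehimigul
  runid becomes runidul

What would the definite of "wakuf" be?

ginarud and runid both end in -d yet inflect differently (ginardoth, runidul), so the final letter is not what conditions the rule; the last vowel is.
"wakuf" has last vowel 'u'. The stems whose last vowel is 'u' (ginarud → ginardoth, zovvihuf → zovvihfoth, bozuf → bozfoth) delete the last vowel and add -oth.
So wakuf → wakfoth.

wakfoth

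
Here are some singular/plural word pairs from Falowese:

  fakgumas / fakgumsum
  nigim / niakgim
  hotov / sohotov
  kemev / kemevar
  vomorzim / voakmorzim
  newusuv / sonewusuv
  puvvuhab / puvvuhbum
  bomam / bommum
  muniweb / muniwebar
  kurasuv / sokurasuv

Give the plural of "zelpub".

puvvuhab and muniweb both end in -b yet inflect differently (puvvuhbum, muniwebar), so the final letter is not what conditions the rule; the last vowel is.
"zelpub" has last vowel 'u'. The stems whose last vowel is 'u' (kurasuv → sokurasuv, newusuv → sonewusuv) add the prefix so-.
The other patterns: stems whose last vowel is 'a' delete the last vowel and add -um; stems whose last vowel is 'e' add -ar; stems whose last vowel is 'i' insert -ak- after the first vowel.
So zelpub → sozelpub.

sozelpub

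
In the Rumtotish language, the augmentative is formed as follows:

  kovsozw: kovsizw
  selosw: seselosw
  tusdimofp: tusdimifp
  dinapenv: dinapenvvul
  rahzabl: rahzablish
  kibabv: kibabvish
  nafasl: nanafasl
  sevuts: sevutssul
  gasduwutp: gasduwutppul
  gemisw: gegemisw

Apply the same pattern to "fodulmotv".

"fodulmotv" has second-to-last letter 't'. The stems whose second-to-last letter is 't' (sevuts → sevutssul, gasduwutp → gasduwutppul) double the final consonant and add -ul.
The other patterns: stems whose second-to-last letter is 's' repeat the first consonant+vowel as a prefix; stems whose second-to-last letter is 'b' add -ish; stems whose second-to-last letter is 'f' or 'z' change the last vowel to 'i'.
So fodulmotv → fodulmotvvul.

fodulmotvvul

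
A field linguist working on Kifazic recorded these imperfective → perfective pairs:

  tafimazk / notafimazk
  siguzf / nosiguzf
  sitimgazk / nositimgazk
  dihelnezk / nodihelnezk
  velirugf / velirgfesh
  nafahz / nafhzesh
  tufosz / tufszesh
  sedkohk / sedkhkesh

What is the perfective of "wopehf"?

wophfesh

"wopehf" has second-to-last letter 'h'. The stems whose second-to-last letter is 'h' (nafahz → nafhzesh, sedkohk → sedkhkesh) delete the last vowel and add -esh.
The other pattern: stems whose second-to-last letter is 'z' add the prefix no-.
So wopehf → wophfesh.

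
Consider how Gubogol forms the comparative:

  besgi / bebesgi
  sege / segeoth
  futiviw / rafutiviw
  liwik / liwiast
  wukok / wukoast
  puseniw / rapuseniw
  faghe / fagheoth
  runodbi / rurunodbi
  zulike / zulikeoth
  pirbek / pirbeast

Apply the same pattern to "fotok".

pirbek and zulike both have last vowel 'e' yet inflect differently (pirbeast, zulikeoth), so the last vowel is not what conditions the rule; the final letter is.
"fotok" ends in -k. The stems ending in -k (liwik → liwiast, pirbek → pirbeast, wukok → wukoast) drop the final letter and add -ast.
The other patterns: stems ending in -e add -oth; stems ending in -w add the prefix ra-; stems ending in -i repeat the first consonant+vowel as a prefix.
So fotok → fotoast.

fotoast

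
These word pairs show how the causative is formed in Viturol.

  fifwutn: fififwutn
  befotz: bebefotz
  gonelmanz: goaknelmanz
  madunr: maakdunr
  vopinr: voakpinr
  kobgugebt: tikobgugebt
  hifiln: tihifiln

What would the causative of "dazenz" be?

"dazenz" has second-to-last letter 'n'. The stems whose second-to-last letter is 'n' (gonelmanz → goaknelmanz, madunr → maakdunr, vopinr → voakpinr) insert -ak- after the first vowel.
So dazenz → daakzenz.

daakzenz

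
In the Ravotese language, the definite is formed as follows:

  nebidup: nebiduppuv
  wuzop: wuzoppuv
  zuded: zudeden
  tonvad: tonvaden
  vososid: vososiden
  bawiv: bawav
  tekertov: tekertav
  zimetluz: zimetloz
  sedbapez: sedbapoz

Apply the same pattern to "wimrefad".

wimrefaden

vososid and bawiv both have last vowel 'i' yet inflect differently (vososiden, bawav), so the last vowel is not what conditions the rule; the final letter is.
"wimrefad" ends in -d. The stems ending in -d (zuded → zudeden, tonvad → tonvaden, vososid → vososiden) add -en.
The other patterns: stems ending in -p double the final consonant and add -uv; stems ending in -v change the last vowel to 'a'; stems ending in -z change the last vowel to 'o'.
So wimrefad → wimrefaden.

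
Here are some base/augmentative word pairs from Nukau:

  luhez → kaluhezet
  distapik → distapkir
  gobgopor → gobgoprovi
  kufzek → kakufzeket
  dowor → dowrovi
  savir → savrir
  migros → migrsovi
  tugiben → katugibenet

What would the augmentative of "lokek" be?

"lokek" has last vowel 'e'. The stems whose last vowel is 'e' (luhez → kaluhezet, tugiben → katugibenet, kufzek → kakufzeket) add ka- … -et around the stem.
So lokek → kalokeket.

kalokeket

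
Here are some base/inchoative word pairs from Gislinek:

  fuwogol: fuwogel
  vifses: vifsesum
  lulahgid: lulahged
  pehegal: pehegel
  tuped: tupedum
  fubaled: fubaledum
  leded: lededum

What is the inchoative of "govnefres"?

tuped and lulahgid both end in -d yet inflect differently (tupedum, lulahged), so the final letter is not what conditions the rule; the last vowel is.
"govnefres" has last vowel 'e'. The stems whose last vowel is 'e' (tuped → tupedum, leded → lededum, fubaled → fubaledum) add -um.
So govnefres → govnefresum.

govnefresum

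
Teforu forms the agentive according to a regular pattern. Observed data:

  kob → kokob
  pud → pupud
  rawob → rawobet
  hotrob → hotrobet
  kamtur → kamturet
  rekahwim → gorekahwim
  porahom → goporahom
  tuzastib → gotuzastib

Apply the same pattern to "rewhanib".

kob and rawob both end in -b yet inflect differently (kokob, rawobet), so the final letter is not what conditions the rule; the number of vowels is.
"rewhanib" has 3 vowels. The stems with 3 vowels (rekahwim → gorekahwim, porahom → goporahom, tuzastib → gotuzastib) add the prefix go-.
The other patterns: stems with 1 vowel repeat the first consonant+vowel as a prefix; stems with 2 vowels add -et.
So rewhanib → gorewhanib.

gorewhanib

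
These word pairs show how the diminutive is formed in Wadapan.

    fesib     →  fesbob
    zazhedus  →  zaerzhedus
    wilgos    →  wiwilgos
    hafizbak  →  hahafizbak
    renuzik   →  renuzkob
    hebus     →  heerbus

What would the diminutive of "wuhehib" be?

hebus and wilgos both end in -s yet inflect differently (heerbus, wiwilgos), so the final letter is not what conditions the rule; the last vowel is.
"wuhehib" has last vowel 'i'. The stems whose last vowel is 'i' (renuzik → renuzkob, fesib → fesbob) delete the last vowel and add -ob.
So wuhehib → wuhehbob.

wuhehbob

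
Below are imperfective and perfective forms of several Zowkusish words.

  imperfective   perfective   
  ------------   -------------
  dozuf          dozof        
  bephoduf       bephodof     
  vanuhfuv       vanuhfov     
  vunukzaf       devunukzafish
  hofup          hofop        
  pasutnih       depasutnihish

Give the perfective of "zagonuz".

dozuf and vunukzaf both end in -f yet inflect differently (dozof, devunukzafish), so the final letter is not what conditions the rule; the last vowel is.
"zagonuz" has last vowel 'u'. The stems whose last vowel is 'u' (dozuf → dozof, bephoduf → bephodof, vanuhfuv → vanuhfov) change the last vowel to 'o'.
So zagonuz → zagonoz.

zagonoz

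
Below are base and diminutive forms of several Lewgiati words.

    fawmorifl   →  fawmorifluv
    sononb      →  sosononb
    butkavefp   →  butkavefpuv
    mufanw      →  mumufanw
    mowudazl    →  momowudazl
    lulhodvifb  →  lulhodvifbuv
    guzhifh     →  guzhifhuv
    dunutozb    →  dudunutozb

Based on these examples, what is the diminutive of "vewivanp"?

vevewivanp

"vewivanp" has second-to-last letter 'n'. The stems whose second-to-last letter is 'n' (sononb → sosononb, mufanw → mumufanw) repeat the first consonant+vowel as a prefix.
The other pattern: stems whose second-to-last letter is 'f' add -uv.
So vewivanp → vevewivanp.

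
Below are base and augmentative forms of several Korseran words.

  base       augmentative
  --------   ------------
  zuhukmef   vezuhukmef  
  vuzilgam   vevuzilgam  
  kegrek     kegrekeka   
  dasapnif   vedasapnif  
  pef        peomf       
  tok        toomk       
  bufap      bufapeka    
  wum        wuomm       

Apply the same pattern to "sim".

siomm

tok and kegrek both end in -k yet inflect differently (toomk, kegrekeka), so the final letter is not what conditions the rule; the number of vowels is.
"sim" has 1 vowel. The stems with 1 vowel (pef → peomf, wum → wuomm, tok → toomk) insert -om- after the first vowel.
So sim → siomm.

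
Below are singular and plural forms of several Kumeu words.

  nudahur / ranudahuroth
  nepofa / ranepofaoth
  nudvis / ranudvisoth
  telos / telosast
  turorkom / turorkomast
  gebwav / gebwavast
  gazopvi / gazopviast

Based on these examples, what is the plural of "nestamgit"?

ranestamgitoth

nudvis and telos both end in -s yet inflect differently (ranudvisoth, telosast), so the final letter is not what conditions the rule; the first letter is.
"nestamgit" begins with n-. The stems beginning with n- (nudahur → ranudahuroth, nepofa → ranepofaoth, nudvis → ranudvisoth) add ra- … -oth around the stem.
The other pattern: stems beginning with g- or t- add -ast.
So nestamgit → ranestamgitoth.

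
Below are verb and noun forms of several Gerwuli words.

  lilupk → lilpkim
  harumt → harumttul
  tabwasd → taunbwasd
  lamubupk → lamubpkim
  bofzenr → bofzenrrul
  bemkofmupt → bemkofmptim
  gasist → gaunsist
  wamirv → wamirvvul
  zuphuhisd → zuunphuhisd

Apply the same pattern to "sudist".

suundist

bemkofmupt and gasist both end in -t yet inflect differently (bemkofmptim, gaunsist), so the final letter is not what conditions the rule; the second-to-last letter is.
"sudist" has second-to-last letter 's'. The stems whose second-to-last letter is 's' (zuphuhisd → zuunphuhisd, tabwasd → taunbwasd, gasist → gaunsist) insert -un- after the first vowel.
The other patterns: stems whose second-to-last letter is 'p' delete the last vowel and add -im; stems whose second-to-last letter is 'm', 'n' or 'r' double the final consonant and add -ul.
So sudist → suundist.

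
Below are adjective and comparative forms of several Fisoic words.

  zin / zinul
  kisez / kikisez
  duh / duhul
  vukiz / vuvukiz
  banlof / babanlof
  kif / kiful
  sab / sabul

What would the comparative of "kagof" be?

kakagof

kif and banlof both end in -f yet inflect differently (kiful, babanlof), so the final letter is not what conditions the rule; the number of vowels is.
"kagof" has 2 vowels. The stems with 2 vowels (banlof → babanlof, vukiz → vuvukiz, kisez → kikisez) repeat the first consonant+vowel as a prefix.
So kagof → kakagof.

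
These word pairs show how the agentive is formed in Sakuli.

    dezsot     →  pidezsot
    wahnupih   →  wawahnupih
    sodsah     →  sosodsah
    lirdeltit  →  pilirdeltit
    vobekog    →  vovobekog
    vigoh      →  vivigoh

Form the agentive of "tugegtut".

dezsot and vobekog both have last vowel 'o' yet inflect differently (pidezsot, vovobekog), so the last vowel is not what conditions the rule; the final letter is.
"tugegtut" ends in -t. The stems ending in -t (dezsot → pidezsot, lirdeltit → pilirdeltit) add the prefix pi-.
The other pattern: stems ending in -g or -h repeat the first consonant+vowel as a prefix.
So tugegtut → pitugegtut.

pitugegtut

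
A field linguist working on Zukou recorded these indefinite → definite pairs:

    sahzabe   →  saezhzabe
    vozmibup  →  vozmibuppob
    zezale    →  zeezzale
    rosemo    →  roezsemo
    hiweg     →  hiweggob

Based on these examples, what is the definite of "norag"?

noraggob

"norag" ends in a consonant. The stems ending in a consonant (hiweg → hiweggob, vozmibup → vozmibuppob) double the final consonant and add -ob.
The other pattern: stems ending in a vowel insert -ez- after the first vowel.
So norag → noraggob.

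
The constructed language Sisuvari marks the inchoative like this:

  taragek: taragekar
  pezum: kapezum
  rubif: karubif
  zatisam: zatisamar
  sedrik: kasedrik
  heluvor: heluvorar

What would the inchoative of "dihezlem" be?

dihezlemar

taragek and sedrik both end in -k yet inflect differently (taragekar, kasedrik), so the final letter is not what conditions the rule; the number of vowels is.
"dihezlem" has 3 vowels. The stems with 3 vowels (zatisam → zatisamar, heluvor → heluvorar, taragek → taragekar) add -ar.
The other pattern: stems with 2 vowels add the prefix ka-.
So dihezlem → dihezlemar.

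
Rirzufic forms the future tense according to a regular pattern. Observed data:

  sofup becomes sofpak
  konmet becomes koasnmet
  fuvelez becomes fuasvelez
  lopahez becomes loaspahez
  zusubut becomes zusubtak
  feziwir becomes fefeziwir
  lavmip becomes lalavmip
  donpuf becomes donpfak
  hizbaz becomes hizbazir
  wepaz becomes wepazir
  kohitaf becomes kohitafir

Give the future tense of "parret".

paasrret

donpuf and kohitaf both end in -f yet inflect differently (donpfak, kohitafir), so the final letter is not what conditions the rule; the last vowel is.
"parret" has last vowel 'e'. The stems whose last vowel is 'e' (konmet → koasnmet, lopahez → loaspahez, fuvelez → fuasvelez) insert -as- after the first vowel.
The other patterns: stems whose last vowel is 'u' delete the last vowel and add -ak; stems whose last vowel is 'a' add -ir; stems whose last vowel is 'i' repeat the first consonant+vowel as a prefix.
So parret → paasrret.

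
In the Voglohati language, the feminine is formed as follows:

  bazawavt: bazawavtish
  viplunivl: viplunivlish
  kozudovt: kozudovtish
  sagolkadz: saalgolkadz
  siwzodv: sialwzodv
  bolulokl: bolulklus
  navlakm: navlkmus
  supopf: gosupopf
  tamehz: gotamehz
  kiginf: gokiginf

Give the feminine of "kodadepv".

viplunivl and bolulokl both end in -l yet inflect differently (viplunivlish, bolulklus), so the final letter is not what conditions the rule; the second-to-last letter is.
"kodadepv" has second-to-last letter 'p'. The one such stem in the data (supopf → gosupopf) adds the prefix go-, so the same rule applies.
The other patterns: stems whose second-to-last letter is 'v' add -ish; stems whose second-to-last letter is 'd' insert -al- after the first vowel; stems whose second-to-last letter is 'k' delete the last vowel and add -us.
So kodadepv → gokodadepv.

gokodadepv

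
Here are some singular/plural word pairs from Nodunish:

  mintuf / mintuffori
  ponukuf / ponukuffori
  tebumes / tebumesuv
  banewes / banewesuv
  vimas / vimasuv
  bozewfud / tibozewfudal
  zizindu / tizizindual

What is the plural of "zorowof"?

zorowoffori

mintuf and bozewfud both have last vowel 'u' yet inflect differently (mintuffori, tibozewfudal), so the last vowel is not what conditions the rule; the final letter is.
"zorowof" ends in -f. The stems ending in -f (mintuf → mintuffori, ponukuf → ponukuffori) double the final consonant and add -ori.
The other patterns: stems ending in -s add -uv; stems ending in -d or -u add ti- … -al around the stem.
So zorowof → zorowoffori.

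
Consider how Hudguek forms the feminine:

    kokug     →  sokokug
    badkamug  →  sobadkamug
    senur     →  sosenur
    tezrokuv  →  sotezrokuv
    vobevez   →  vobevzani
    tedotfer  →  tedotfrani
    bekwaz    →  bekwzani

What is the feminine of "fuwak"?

"fuwak" has last vowel 'a'. The one such stem in the data (bekwaz → bekwzani) deletes the last vowel and adds -ani (as do vobevez, tedotfer), so the same rule applies.
The other pattern: stems whose last vowel is 'u' add the prefix so-.
So fuwak → fuwkani.

fuwkani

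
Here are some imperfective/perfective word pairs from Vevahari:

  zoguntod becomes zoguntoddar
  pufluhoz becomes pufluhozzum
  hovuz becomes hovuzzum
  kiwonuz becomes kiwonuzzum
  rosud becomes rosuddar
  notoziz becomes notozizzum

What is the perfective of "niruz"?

hovuz and rosud both have last vowel 'u' yet inflect differently (hovuzzum, rosuddar), so the last vowel is not what conditions the rule; the final letter is.
"niruz" ends in -z. The stems ending in -z (hovuz → hovuzzum, pufluhoz → pufluhozzum, notoziz → notozizzum) double the final consonant and add -um.
The other pattern: stems ending in -d double the final consonant and add -ar.
So niruz → niruzzum.

niruzzum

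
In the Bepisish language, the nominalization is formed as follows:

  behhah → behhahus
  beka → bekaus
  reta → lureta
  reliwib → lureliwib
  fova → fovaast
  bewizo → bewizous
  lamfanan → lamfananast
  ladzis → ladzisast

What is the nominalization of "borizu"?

borizuus

"borizu" begins with b-. The stems beginning with b- (beka → bekaus, bewizo → bewizous, behhah → behhahus) add -us.
The other patterns: stems beginning with r- add the prefix lu-; stems beginning with f- or l- add -ast.
So borizu → borizuus.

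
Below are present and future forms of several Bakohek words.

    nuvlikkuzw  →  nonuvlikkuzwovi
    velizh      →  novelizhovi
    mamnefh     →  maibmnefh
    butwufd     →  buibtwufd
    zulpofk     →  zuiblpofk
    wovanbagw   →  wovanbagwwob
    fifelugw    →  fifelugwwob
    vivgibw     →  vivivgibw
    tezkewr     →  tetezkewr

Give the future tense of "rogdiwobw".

rorogdiwobw

velizh and mamnefh both end in -h yet inflect differently (novelizhovi, maibmnefh), so the final letter is not what conditions the rule; the second-to-last letter is.
"rogdiwobw" has second-to-last letter 'b'. The one such stem in the data (vivgibw → vivivgibw) repeats the first consonant+vowel as a prefix (as does tezkewr), so the same rule applies.
So rogdiwobw → rorogdiwobw.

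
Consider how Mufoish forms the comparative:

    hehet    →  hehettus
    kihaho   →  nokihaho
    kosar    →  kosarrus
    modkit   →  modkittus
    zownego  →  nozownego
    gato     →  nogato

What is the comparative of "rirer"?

"rirer" ends in -r. The one such stem in the data (kosar → kosarrus) doubles the final consonant and adds -us (as do modkit, hehet), so the same rule applies.
So rirer → rirerrus.

rirerrus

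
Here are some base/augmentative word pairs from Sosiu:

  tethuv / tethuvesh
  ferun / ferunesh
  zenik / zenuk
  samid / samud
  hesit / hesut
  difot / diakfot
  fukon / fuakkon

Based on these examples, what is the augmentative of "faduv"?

hesit and difot both end in -t yet inflect differently (hesut, diakfot), so the final letter is not what conditions the rule; the last vowel is.
"faduv" has last vowel 'u'. The stems whose last vowel is 'u' (tethuv → tethuvesh, ferun → ferunesh) add -esh.
The other patterns: stems whose last vowel is 'i' change the last vowel to 'u'; stems whose last vowel is 'o' insert -ak- after the first vowel.
So faduv → faduvesh.

faduvesh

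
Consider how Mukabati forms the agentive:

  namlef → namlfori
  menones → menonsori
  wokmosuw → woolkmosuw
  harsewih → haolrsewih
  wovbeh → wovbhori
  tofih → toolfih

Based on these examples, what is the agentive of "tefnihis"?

teolfnihis

wovbeh and harsewih both end in -h yet inflect differently (wovbhori, haolrsewih), so the final letter is not what conditions the rule; the last vowel is.
"tefnihis" has last vowel 'i'. The stems whose last vowel is 'i' (harsewih → haolrsewih, tofih → toolfih) insert -ol- after the first vowel.
The other pattern: stems whose last vowel is 'e' delete the last vowel and add -ori.
So tefnihis → teolfnihis.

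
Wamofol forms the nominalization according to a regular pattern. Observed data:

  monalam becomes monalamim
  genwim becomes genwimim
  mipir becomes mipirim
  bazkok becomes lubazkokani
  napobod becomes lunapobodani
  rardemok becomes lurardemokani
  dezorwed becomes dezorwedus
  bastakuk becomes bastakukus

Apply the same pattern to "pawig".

pawigim

napobod and dezorwed both end in -d yet inflect differently (lunapobodani, dezorwedus), so the final letter is not what conditions the rule; the last vowel is.
"pawig" has last vowel 'i'. The stems whose last vowel is 'i' (genwim → genwimim, mipir → mipirim) add -im.
So pawig → pawigim.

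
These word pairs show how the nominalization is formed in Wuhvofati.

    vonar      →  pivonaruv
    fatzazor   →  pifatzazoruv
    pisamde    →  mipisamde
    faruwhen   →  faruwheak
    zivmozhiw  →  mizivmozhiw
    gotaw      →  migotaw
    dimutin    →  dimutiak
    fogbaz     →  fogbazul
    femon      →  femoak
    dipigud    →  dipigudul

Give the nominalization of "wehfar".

"wehfar" ends in -r. The stems ending in -r (fatzazor → pifatzazoruv, vonar → pivonaruv) add pi- … -uv around the stem.
So wehfar → piwehfaruv.

piwehfaruv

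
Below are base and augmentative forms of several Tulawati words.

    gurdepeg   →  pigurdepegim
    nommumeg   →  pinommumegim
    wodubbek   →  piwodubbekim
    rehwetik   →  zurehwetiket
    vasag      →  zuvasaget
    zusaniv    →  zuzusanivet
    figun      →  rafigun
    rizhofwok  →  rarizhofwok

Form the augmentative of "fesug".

rafesug

wodubbek and rehwetik both end in -k yet inflect differently (piwodubbekim, zurehwetiket), so the final letter is not what conditions the rule; the last vowel is.
"fesug" has last vowel 'u'. The one such stem in the data (figun → rafigun) adds the prefix ra-, so the same rule applies.
So fesug → rafesug.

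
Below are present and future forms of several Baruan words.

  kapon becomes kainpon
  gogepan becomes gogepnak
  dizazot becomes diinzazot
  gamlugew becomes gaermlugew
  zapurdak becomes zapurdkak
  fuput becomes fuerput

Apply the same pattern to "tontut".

toerntut

kapon and gogepan both end in -n yet inflect differently (kainpon, gogepnak), so the final letter is not what conditions the rule; the last vowel is.
"tontut" has last vowel 'u'. The one such stem in the data (fuput → fuerput) inserts -er- after the first vowel (as does gamlugew), so the same rule applies.
The other patterns: stems whose last vowel is 'o' insert -in- after the first vowel; stems whose last vowel is 'a' delete the last vowel and add -ak.
So tontut → toerntut.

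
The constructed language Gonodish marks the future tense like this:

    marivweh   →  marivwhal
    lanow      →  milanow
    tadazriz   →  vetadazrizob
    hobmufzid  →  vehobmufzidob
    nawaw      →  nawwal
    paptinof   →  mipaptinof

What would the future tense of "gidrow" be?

migidrow

lanow and nawaw both end in -w yet inflect differently (milanow, nawwal), so the final letter is not what conditions the rule; the last vowel is.
"gidrow" has last vowel 'o'. The stems whose last vowel is 'o' (lanow → milanow, paptinof → mipaptinof) add the prefix mi-.
So gidrow → migidrow.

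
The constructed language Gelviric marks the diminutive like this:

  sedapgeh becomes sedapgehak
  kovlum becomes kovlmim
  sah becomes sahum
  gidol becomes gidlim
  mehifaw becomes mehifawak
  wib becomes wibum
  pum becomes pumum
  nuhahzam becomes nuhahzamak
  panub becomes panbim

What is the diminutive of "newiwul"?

pum and kovlum both end in -m yet inflect differently (pumum, kovlmim), so the final letter is not what conditions the rule; the number of vowels is.
"newiwul" has 3 vowels. The stems with 3 vowels (nuhahzam → nuhahzamak, sedapgeh → sedapgehak, mehifaw → mehifawak) add -ak.
So newiwul → newiwulak.

newiwulak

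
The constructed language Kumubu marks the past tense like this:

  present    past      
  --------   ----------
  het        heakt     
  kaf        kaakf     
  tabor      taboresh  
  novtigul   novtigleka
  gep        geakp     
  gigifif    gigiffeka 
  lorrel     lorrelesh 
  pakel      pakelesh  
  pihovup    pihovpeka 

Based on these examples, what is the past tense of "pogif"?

"pogif" has 2 vowels. The stems with 2 vowels (lorrel → lorrelesh, tabor → taboresh, pakel → pakelesh) add -esh.
So pogif → pogifesh.

pogifesh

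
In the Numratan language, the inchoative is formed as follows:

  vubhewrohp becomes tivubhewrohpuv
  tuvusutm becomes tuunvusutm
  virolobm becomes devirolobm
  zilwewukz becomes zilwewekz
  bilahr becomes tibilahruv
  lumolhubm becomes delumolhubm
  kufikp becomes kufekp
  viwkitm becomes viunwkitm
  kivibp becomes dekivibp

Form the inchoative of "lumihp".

"lumihp" has second-to-last letter 'h'. The stems whose second-to-last letter is 'h' (vubhewrohp → tivubhewrohpuv, bilahr → tibilahruv) add ti- … -uv around the stem.
The other patterns: stems whose second-to-last letter is 'b' add the prefix de-; stems whose second-to-last letter is 't' insert -un- after the first vowel; stems whose second-to-last letter is 'k' change the last vowel to 'e'.
So lumihp → tilumihpuv.

tilumihpuv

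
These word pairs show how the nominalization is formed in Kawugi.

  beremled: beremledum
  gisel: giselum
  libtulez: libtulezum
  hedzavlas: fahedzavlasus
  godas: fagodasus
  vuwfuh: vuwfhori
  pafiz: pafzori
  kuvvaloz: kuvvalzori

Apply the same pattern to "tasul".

taslori

libtulez and pafiz both end in -z yet inflect differently (libtulezum, pafzori), so the final letter is not what conditions the rule; the last vowel is.
"tasul" has last vowel 'u'. The one such stem in the data (vuwfuh → vuwfhori) deletes the last vowel and adds -ori (as do pafiz, kuvvaloz), so the same rule applies.
The other patterns: stems whose last vowel is 'e' add -um; stems whose last vowel is 'a' add fa- … -us around the stem.
So tasul → taslori.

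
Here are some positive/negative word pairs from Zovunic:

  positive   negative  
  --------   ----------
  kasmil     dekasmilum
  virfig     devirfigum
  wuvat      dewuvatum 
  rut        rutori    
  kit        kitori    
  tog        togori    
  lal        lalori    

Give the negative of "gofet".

wuvat and rut both end in -t yet inflect differently (dewuvatum, rutori), so the final letter is not what conditions the rule; the number of vowels is.
"gofet" has 2 vowels. The stems with 2 vowels (kasmil → dekasmilum, virfig → devirfigum, wuvat → dewuvatum) add de- … -um around the stem.
The other pattern: stems with 1 vowel add -ori.
So gofet → degofetum.

degofetum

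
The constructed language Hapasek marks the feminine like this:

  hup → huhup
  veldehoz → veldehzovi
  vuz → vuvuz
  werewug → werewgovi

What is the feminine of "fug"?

fufug

vuz and veldehoz both end in -z yet inflect differently (vuvuz, veldehzovi), so the final letter is not what conditions the rule; the number of vowels is.
"fug" has 1 vowel. The stems with 1 vowel (vuz → vuvuz, hup → huhup) repeat the first consonant+vowel as a prefix.
The other pattern: stems with 3 vowels delete the last vowel and add -ovi.
So fug → fufug.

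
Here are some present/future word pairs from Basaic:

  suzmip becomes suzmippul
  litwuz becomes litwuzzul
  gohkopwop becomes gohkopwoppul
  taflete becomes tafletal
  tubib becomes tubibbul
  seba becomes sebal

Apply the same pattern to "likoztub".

tubib and taflete both begin with t- yet inflect differently (tubibbul, tafletal), so the first letter is not what conditions the rule; whether the stem ends in a vowel or a consonant is.
"likoztub" ends in a consonant. The stems ending in a consonant (suzmip → suzmippul, gohkopwop → gohkopwoppul, litwuz → litwuzzul) double the final consonant and add -ul.
The other pattern: stems ending in a vowel drop the final letter and add -al.
So likoztub → likoztubbul.

likoztubbul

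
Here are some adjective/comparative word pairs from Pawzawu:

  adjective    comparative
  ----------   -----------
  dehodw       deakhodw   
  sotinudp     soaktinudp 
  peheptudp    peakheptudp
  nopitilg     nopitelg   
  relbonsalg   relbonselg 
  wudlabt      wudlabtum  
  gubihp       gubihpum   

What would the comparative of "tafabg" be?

sotinudp and gubihp both end in -p yet inflect differently (soaktinudp, gubihpum), so the final letter is not what conditions the rule; the second-to-last letter is.
"tafabg" has second-to-last letter 'b'. The one such stem in the data (wudlabt → wudlabtum) adds -um, so the same rule applies.
The other patterns: stems whose second-to-last letter is 'd' insert -ak- after the first vowel; stems whose second-to-last letter is 'l' change the last vowel to 'e'.
So tafabg → tafabgum.

tafabgum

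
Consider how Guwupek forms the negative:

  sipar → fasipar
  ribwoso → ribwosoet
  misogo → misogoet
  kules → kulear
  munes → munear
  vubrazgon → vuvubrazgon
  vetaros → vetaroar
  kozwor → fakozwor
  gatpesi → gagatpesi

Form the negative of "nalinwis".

nalinwiar

"nalinwis" ends in -s. The stems ending in -s (vetaros → vetaroar, munes → munear, kules → kulear) drop the final letter and add -ar.
So nalinwis → nalinwiar.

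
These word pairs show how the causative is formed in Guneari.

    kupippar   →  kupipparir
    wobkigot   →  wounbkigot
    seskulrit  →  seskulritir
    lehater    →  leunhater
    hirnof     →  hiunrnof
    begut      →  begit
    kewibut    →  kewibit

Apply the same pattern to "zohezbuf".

begut and wobkigot both end in -t yet inflect differently (begit, wounbkigot), so the final letter is not what conditions the rule; the last vowel is.
"zohezbuf" has last vowel 'u'. The stems whose last vowel is 'u' (begut → begit, kewibut → kewibit) change the last vowel to 'i'.
So zohezbuf → zohezbif.

zohezbif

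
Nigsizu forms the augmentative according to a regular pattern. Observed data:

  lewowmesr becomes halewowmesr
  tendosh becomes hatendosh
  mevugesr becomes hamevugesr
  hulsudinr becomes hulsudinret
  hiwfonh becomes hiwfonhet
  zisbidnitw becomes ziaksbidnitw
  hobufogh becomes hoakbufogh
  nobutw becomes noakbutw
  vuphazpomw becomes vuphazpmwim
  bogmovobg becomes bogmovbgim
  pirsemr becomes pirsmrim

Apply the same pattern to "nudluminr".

nudluminret

lewowmesr and hulsudinr both end in -r yet inflect differently (halewowmesr, hulsudinret), so the final letter is not what conditions the rule; the second-to-last letter is.
"nudluminr" has second-to-last letter 'n'. The stems whose second-to-last letter is 'n' (hulsudinr → hulsudinret, hiwfonh → hiwfonhet) add -et.
The other patterns: stems whose second-to-last letter is 's' add the prefix ha-; stems whose second-to-last letter is 'g' or 't' insert -ak- after the first vowel; stems whose second-to-last letter is 'b' or 'm' delete the last vowel and add -im.
So nudluminr → nudluminret.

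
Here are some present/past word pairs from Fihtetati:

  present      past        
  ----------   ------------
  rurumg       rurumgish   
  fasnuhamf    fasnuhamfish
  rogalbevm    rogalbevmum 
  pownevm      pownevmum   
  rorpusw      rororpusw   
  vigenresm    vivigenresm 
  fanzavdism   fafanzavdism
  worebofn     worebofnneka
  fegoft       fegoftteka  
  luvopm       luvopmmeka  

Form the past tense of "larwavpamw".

larwavpamwish

rogalbevm and vigenresm both end in -m yet inflect differently (rogalbevmum, vivigenresm), so the final letter is not what conditions the rule; the second-to-last letter is.
"larwavpamw" has second-to-last letter 'm'. The stems whose second-to-last letter is 'm' (rurumg → rurumgish, fasnuhamf → fasnuhamfish) add -ish.
The other patterns: stems whose second-to-last letter is 'v' add -um; stems whose second-to-last letter is 's' repeat the first consonant+vowel as a prefix; stems whose second-to-last letter is 'f' or 'p' double the final consonant and add -eka.
So larwavpamw → larwavpamwish.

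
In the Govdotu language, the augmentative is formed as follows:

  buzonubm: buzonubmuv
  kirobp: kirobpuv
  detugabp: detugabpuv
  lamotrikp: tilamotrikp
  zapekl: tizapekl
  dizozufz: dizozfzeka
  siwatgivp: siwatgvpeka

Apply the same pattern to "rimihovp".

kirobp and lamotrikp both end in -p yet inflect differently (kirobpuv, tilamotrikp), so the final letter is not what conditions the rule; the second-to-last letter is.
"rimihovp" has second-to-last letter 'v'. The one such stem in the data (siwatgivp → siwatgvpeka) deletes the last vowel and adds -eka (as does dizozufz), so the same rule applies.
So rimihovp → rimihvpeka.

rimihvpeka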